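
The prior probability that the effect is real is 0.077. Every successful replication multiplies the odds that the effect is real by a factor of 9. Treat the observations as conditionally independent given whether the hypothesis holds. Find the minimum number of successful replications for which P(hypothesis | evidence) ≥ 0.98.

Prior odds = 0.077/0.923 = 77/923.
Likelihood ratio per successful replication = 9.
Target odds: 0.98 ÷ 0.02 = 49.
Require 9ⁿ ≥ 49 ÷ (77/923) = 6461/11.
9² = 81 falls short of 6461/11 but 9³ = 729 reaches it, so n = 3.

3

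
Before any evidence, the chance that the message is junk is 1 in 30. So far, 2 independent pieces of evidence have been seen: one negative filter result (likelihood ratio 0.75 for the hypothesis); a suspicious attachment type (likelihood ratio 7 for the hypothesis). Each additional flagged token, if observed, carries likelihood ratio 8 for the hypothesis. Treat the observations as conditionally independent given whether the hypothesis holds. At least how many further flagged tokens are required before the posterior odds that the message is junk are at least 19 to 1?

Prior odds = (1/30)/(29/30) = 1/29.
Combined Bayes factor of the evidence already in hand = 0.75 × 7 = 5.25.
Odds after that evidence = (1/29) × 5.25 = 21/116.
Target odds = 19.
Need 8ⁿ ≥ 19 ÷ (21/116) = 2204/21.
8² = 64 falls short of 2204/21 but 8³ = 512 reaches it, so n = 3.

3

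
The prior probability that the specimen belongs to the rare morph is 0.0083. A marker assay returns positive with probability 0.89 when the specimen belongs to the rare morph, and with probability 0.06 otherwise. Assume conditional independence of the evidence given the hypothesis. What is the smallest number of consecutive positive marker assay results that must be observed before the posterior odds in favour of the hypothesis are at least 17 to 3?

3

Prior odds: 0.0083 ÷ 0.9917 = 83/9917.
Likelihood ratio of a positive result = 0.89/0.06 = 89/6.
Target odds = 17/3.
Require (89/6)ⁿ ≥ 17/3 ÷ (83/9917) = 168589/249.
(89/6)² = 7921/36 falls short of 168589/249 but (89/6)³ = 704969/216 reaches it, so n = 3.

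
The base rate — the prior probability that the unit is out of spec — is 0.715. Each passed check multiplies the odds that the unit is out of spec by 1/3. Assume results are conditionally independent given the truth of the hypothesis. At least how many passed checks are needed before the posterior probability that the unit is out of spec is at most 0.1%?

Prior odds: 0.715 ÷ 0.285 = 143/57.
Likelihood ratio per passed check = 1/3.
Target posterior odds = 0.001/0.999 = 1/999.
Need (143/57) × (1/3)ⁿ ≤ 1/999, i.e. (1/3)ⁿ ≤ 19/47619.
(1/3)⁷ = 1/2187 is still above 19/47619 but (1/3)⁸ = 1/6561 is at or below it, so n = 8.

8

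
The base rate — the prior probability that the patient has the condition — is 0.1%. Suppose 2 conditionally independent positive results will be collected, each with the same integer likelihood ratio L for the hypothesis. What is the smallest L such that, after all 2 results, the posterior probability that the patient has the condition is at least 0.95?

Prior odds = 0.001/0.999 = 1/999.
Target odds = 0.95/0.05 = 19.
Need L² ≥ 19 ÷ (1/999) = 18981.
137² = 18769 < 18981 ≤ 19044 = 138², so L = 138.

138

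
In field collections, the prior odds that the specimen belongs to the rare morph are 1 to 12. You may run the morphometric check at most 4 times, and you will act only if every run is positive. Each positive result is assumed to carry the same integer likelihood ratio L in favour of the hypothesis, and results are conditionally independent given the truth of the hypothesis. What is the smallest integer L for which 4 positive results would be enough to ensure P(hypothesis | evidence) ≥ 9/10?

4

Prior odds = 1/12.
Target odds = 0.9/0.1 = 9.
Need L⁴ ≥ 9 ÷ (1/12) = 108.
3⁴ = 81 < 108 ≤ 256 = 4⁴, so L = 4.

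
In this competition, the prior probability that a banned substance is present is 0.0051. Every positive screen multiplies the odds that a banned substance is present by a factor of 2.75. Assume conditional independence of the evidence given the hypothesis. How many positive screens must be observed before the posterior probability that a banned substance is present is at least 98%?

10

Prior odds: 0.0051 ÷ 0.9949 = 51/9949.
Likelihood ratio per positive screen = 2.75.
Target odds: 0.98 ÷ 0.02 = 49.
Need (51/9949) × 2.75ⁿ ≥ 49, i.e. 2.75ⁿ ≥ 487501/51.
2.75⁹ ≈8994.86 falls short of 487501/51 but 2.75¹⁰ ≈24735.9 reaches it, so n = 10.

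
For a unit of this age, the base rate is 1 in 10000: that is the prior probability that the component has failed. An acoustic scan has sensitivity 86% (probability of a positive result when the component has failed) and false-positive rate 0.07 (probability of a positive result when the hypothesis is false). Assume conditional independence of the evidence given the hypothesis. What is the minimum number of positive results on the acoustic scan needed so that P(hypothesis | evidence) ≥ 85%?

Prior odds = 0.0001/0.9999 = 1/9999.
Likelihood ratio of a positive result = 0.86/0.07 = 86/7.
Target posterior odds = 0.85/0.15 = 17/3.
Require (86/7)ⁿ ≥ 17/3 ÷ (1/9999) = 56661.
(86/7)⁴ = 54700816/2401 falls short of 56661 but (86/7)⁵ ≈279899 reaches it, so n = 5.

5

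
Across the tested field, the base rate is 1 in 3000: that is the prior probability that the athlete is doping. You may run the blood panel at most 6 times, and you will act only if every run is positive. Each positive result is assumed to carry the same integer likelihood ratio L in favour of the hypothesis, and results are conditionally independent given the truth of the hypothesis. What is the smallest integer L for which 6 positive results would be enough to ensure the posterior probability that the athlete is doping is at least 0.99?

Prior odds = (1/3000)/(2999/3000) = 1/2999.
Target odds = 0.99/0.01 = 99.
Need L⁶ ≥ 99 ÷ (1/2999) = 296901.
8⁶ = 262144 < 296901 ≤ 531441 = 9⁶, so L = 9.

9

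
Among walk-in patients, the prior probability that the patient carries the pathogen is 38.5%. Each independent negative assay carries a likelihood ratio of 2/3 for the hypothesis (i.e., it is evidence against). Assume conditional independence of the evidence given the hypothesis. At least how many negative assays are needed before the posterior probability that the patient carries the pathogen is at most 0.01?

Prior odds: 0.385 ÷ 0.615 = 77/123.
Likelihood ratio per negative assay = 2/3.
Target odds: 0.01 ÷ 0.99 = 1/99.
Need (77/123) × (2/3)ⁿ ≤ 1/99, i.e. (2/3)ⁿ ≤ 41/2541.
(2/3)¹⁰ = 1024/59049 is still above 41/2541 but (2/3)¹¹ = 2048/177147 is at or below it, so n = 11.

11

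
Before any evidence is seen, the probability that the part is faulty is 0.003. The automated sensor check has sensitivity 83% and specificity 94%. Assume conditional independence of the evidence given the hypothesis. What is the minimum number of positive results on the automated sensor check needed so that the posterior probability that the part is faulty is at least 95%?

Prior odds: 0.003 ÷ 0.997 = 3/997.
False-positive rate = 1 − 0.94 = 0.06; likelihood ratio of a positive = 0.83/0.06 = 83/6.
Target odds: 0.95 ÷ 0.05 = 19.
Need (3/997) × (83/6)ⁿ ≥ 19, i.e. (83/6)ⁿ ≥ 18943/3.
(83/6)³ = 571787/216 falls short of 18943/3 but (83/6)⁴ = 47458321/1296 reaches it, so n = 4.

4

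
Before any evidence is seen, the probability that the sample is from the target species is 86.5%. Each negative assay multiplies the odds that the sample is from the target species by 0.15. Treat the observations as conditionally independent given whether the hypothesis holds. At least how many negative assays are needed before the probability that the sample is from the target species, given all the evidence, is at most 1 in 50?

4

Prior odds = 0.865/0.135 = 173/27.
Likelihood ratio per negative assay = 0.15.
Target posterior odds = 0.02/0.98 = 1/49.
Require 0.15ⁿ ≤ 1/49 ÷ (173/27) = 27/8477.
0.15³ = 0.003375 is still above 27/8477 but 0.15⁴ = 81/160000 is at or below it, so n = 4.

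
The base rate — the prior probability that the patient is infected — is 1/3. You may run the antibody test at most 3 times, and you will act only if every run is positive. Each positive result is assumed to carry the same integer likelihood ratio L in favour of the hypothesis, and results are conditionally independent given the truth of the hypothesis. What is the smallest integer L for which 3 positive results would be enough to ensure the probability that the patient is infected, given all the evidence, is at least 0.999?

Prior odds = (1/3)/(2/3) = 0.5.
Target odds = 0.999/0.001 = 999.
Need L³ ≥ 999 ÷ 0.5 = 1998.
12³ = 1728 < 1998 ≤ 2197 = 13³, so L = 13.

13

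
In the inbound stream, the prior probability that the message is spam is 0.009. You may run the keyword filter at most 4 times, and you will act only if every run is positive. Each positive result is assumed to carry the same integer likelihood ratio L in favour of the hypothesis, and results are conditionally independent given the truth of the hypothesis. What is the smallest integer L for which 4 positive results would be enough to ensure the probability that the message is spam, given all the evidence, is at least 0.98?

Prior odds = 0.009/0.991 = 9/991.
Target odds = 0.98/0.02 = 49.
Need L⁴ ≥ 49 ÷ (9/991) = 48559/9.
8⁴ = 4096 < 48559/9 ≤ 6561 = 9⁴, so L = 9.

9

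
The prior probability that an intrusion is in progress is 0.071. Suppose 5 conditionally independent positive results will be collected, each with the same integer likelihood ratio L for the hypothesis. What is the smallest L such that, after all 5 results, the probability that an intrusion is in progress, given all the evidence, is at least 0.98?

Prior odds = 0.071/0.929 = 71/929.
Target odds = 0.98/0.02 = 49.
Need L⁵ ≥ 49 ÷ (71/929) = 45521/71.
3⁵ = 243 < 45521/71 ≤ 1024 = 4⁵, so L = 4.

4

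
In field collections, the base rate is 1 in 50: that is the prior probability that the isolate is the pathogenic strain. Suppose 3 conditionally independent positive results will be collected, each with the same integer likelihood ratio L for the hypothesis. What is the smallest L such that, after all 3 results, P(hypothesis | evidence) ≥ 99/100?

17

Prior odds = 0.02/0.98 = 1/49.
Target odds = 0.99/0.01 = 99.
Need L³ ≥ 99 ÷ (1/49) = 4851.
16³ = 4096 < 4851 ≤ 4913 = 17³, so L = 17.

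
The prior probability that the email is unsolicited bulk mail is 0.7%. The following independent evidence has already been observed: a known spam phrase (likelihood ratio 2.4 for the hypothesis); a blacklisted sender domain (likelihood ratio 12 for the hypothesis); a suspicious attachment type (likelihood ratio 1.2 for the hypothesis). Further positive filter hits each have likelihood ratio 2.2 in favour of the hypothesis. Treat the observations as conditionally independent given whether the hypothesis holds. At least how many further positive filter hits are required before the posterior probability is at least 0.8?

4

Prior odds = 0.007/0.993 = 7/993.
Combined Bayes factor of the evidence already in hand = 2.4 × 12 × 1.2 = 34.56.
Odds after that evidence = (7/993) × 34.56 = 2016/8275.
Target odds = 0.8/0.2 = 4.
Need 2.2ⁿ ≥ 4 ÷ (2016/8275) = 8275/504.
2.2³ = 10.648 falls short of 8275/504 but 2.2⁴ = 23.4256 reaches it, so n = 4.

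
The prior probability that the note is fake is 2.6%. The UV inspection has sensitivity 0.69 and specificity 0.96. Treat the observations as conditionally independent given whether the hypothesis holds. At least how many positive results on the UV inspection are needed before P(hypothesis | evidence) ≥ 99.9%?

4

Prior odds = 0.026/0.974 = 13/487.
False-positive rate = 1 − 0.96 = 0.04; likelihood ratio of a positive = 0.69/0.04 = 17.25.
Target posterior odds = 0.999/0.001 = 999.
Require 17.25ⁿ ≥ 999 ÷ (13/487) = 486513/13.
17.25³ = 5132.953125 falls short of 486513/13 but 17.25⁴ = 22667121/256 reaches it, so n = 4.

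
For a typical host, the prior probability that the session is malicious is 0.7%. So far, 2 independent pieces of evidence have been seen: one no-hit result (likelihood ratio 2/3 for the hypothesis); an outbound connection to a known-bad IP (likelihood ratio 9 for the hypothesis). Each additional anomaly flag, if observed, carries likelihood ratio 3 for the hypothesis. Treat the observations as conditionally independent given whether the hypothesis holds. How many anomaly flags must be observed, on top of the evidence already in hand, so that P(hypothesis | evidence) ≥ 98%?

Prior odds = 0.007/0.993 = 7/993.
Combined Bayes factor of the evidence already in hand = (2/3) × 9 = 6.
Odds after that evidence = (7/993) × 6 = 14/331.
Target odds = 0.98/0.02 = 49.
Need 3ⁿ ≥ 49 ÷ (14/331) = 1158.5.
3⁶ = 729 falls short of 1158.5 but 3⁷ = 2187 reaches it, so n = 7.

7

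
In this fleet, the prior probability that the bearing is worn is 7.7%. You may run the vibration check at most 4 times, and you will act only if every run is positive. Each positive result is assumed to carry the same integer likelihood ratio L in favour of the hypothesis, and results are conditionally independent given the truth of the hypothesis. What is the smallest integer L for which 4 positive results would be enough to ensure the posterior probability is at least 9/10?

4

Prior odds = 0.077/0.923 = 77/923.
Target odds = 0.9/0.1 = 9.
Need L⁴ ≥ 9 ÷ (77/923) = 8307/77.
3⁴ = 81 < 8307/77 ≤ 256 = 4⁴, so L = 4.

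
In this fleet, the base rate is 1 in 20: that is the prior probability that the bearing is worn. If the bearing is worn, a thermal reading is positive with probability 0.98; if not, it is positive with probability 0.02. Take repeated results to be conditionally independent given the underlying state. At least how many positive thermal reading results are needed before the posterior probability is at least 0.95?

2

Prior odds = 0.05/0.95 = 1/19.
Likelihood ratio of a positive = 0.98/0.02 = 49.
Target posterior odds = 0.95/0.05 = 19.
Need (1/19) × 49ⁿ ≥ 19, i.e. 49ⁿ ≥ 361.
49¹ = 49 falls short of 361 but 49² = 2401 reaches it, so n = 2.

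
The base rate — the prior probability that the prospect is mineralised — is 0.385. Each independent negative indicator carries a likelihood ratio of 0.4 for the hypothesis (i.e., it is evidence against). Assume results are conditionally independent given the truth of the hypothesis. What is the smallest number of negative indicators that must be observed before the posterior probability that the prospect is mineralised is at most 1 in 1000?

Prior odds: 0.385 ÷ 0.615 = 77/123.
Likelihood ratio per negative indicator = 0.4.
Target odds: 0.001 ÷ 0.999 = 1/999.
Need (77/123) × 0.4ⁿ ≤ 1/999, i.e. 0.4ⁿ ≤ 41/25641.
0.4⁷ = 128/78125 is still above 41/25641 but 0.4⁸ = 256/390625 is at or below it, so n = 8.

8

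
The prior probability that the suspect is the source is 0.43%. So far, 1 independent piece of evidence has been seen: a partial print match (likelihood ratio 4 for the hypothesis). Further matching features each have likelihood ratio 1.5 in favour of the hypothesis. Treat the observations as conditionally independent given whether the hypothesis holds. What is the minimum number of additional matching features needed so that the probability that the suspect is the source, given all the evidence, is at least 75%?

Prior odds = 0.0043/0.9957 = 43/9957.
Bayes factor of the evidence already in hand = 4.
Odds after that evidence = (43/9957) × 4 = 172/9957.
Target odds = 0.75/0.25 = 3.
Need 1.5ⁿ ≥ 3 ÷ (172/9957) = 29871/172.
1.5¹² = 531441/4096 falls short of 29871/172 but 1.5¹³ = 1594323/8192 reaches it, so n = 13.

13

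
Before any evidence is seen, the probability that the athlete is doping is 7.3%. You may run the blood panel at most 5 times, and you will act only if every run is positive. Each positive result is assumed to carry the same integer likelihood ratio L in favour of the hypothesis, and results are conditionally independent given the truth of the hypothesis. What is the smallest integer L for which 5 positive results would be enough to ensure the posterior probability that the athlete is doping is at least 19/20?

Prior odds = 0.073/0.927 = 73/927.
Target odds = 0.95/0.05 = 19.
Need L⁵ ≥ 19 ÷ (73/927) = 17613/73.
2⁵ = 32 < 17613/73 ≤ 243 = 3⁵, so L = 3.

3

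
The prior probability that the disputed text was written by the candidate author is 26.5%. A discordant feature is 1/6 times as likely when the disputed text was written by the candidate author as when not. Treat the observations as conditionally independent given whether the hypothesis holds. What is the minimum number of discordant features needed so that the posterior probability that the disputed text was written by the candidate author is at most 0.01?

Prior odds: 0.265 ÷ 0.735 = 53/147.
Likelihood ratio per discordant feature = 1/6.
Target posterior odds = 0.01/0.99 = 1/99.
Require (1/6)ⁿ ≤ 1/99 ÷ (53/147) = 49/1749.
(1/6)¹ = 1/6 is still above 49/1749 but (1/6)² = 1/36 is at or below it, so n = 2.

2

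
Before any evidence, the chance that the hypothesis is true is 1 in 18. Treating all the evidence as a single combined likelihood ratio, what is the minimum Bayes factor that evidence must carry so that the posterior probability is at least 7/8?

119

Prior odds = (1/18)/(17/18) = 1/17.
Target odds = 0.875/0.125 = 7.
Required Bayes factor = 7 ÷ (1/17) = 119.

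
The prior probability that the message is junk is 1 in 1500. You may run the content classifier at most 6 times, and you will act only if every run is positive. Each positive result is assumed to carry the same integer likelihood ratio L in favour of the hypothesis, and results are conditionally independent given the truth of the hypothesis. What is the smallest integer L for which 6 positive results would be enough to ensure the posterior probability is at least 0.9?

5

Prior odds = (1/1500)/(1499/1500) = 1/1499.
Target odds = 0.9/0.1 = 9.
Need L⁶ ≥ 9 ÷ (1/1499) = 13491.
4⁶ = 4096 < 13491 ≤ 15625 = 5⁶, so L = 5.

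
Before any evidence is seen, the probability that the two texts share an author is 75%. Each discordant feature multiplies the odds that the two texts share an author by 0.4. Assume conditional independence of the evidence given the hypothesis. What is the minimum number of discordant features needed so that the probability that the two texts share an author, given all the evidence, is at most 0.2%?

Prior odds = 0.75/0.25 = 3.
Likelihood ratio per discordant feature = 0.4.
Target posterior odds = 0.002/0.998 = 1/499.
Require 0.4ⁿ ≤ 1/499 ÷ 3 = 1/1497.
0.4⁷ = 128/78125 is still above 1/1497 but 0.4⁸ = 256/390625 is at or below it, so n = 8.

8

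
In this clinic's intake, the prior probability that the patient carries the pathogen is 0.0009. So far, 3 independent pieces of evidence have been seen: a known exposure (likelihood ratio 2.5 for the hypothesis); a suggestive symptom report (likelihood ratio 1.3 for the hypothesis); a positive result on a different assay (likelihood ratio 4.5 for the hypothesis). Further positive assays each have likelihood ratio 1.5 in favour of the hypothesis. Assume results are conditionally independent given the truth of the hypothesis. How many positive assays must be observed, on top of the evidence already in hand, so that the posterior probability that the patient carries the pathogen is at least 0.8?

Prior odds = 0.0009/0.9991 = 9/9991.
Combined Bayes factor of the evidence already in hand = 2.5 × 1.3 × 4.5 = 14.625.
Odds after that evidence = (9/9991) × 14.625 = 1053/79928.
Target odds = 0.8/0.2 = 4.
Need 1.5ⁿ ≥ 4 ÷ (1053/79928) = 319712/1053.
1.5¹⁴ = 4782969/16384 falls short of 319712/1053 but 1.5¹⁵ = 14348907/32768 reaches it, so n = 15.

15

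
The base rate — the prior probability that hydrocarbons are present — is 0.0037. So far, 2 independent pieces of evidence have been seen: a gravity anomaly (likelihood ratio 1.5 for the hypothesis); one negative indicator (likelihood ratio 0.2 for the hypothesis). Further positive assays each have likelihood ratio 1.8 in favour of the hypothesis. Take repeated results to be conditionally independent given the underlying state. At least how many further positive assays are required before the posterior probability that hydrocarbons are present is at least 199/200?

21

Prior odds = 0.0037/0.9963 = 37/9963.
Combined Bayes factor of the evidence already in hand = 1.5 × 0.2 = 0.3.
Odds after that evidence = (37/9963) × 0.3 = 37/33210.
Target odds = 0.995/0.005 = 199.
Need 1.8ⁿ ≥ 199 ÷ (37/33210) = 6608790/37.
1.8²⁰ ≈127482 falls short of 6608790/37 but 1.8²¹ ≈229468 reaches it, so n = 21.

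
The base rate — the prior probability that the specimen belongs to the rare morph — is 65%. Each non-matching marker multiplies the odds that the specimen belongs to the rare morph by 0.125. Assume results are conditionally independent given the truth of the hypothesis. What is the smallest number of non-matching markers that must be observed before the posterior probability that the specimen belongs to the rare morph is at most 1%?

3

Prior odds = 0.65/0.35 = 13/7.
Likelihood ratio per non-matching marker = 0.125.
Target odds: 0.01 ÷ 0.99 = 1/99.
Need (13/7) × 0.125ⁿ ≤ 1/99, i.e. 0.125ⁿ ≤ 7/1287.
0.125² = 0.015625 is still above 7/1287 but 0.125³ = 0.001953125 is at or below it, so n = 3.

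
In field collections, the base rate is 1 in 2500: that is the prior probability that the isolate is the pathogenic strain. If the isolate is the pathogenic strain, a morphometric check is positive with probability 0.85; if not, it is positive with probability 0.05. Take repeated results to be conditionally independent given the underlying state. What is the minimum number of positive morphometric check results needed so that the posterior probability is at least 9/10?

Prior odds: 0.0004 ÷ 0.9996 = 1/2499.
Likelihood ratio of a positive = 0.85/0.05 = 17.
Target odds: 0.9 ÷ 0.1 = 9.
Require 17ⁿ ≥ 9 ÷ (1/2499) = 22491.
17³ = 4913 falls short of 22491 but 17⁴ = 83521 reaches it, so n = 4.

4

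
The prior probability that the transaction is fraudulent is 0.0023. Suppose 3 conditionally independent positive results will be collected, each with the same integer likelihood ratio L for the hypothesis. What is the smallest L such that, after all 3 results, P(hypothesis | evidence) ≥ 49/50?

Prior odds = 0.0023/0.9977 = 23/9977.
Target odds = 0.98/0.02 = 49.
Need L³ ≥ 49 ÷ (23/9977) = 488873/23.
27³ = 19683 < 488873/23 ≤ 21952 = 28³, so L = 28.

28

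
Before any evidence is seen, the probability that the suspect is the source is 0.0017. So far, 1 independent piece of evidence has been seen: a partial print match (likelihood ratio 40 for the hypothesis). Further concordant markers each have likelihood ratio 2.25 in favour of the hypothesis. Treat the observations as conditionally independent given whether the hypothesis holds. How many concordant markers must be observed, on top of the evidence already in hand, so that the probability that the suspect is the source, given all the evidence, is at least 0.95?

7

Prior odds = 0.0017/0.9983 = 17/9983.
Bayes factor of the evidence already in hand = 40.
Odds after that evidence = (17/9983) × 40 = 680/9983.
Target odds = 0.95/0.05 = 19.
Need 2.25ⁿ ≥ 19 ÷ (680/9983) = 189677/680.
2.25⁶ = 531441/4096 falls short of 189677/680 but 2.25⁷ = 4782969/16384 reaches it, so n = 7.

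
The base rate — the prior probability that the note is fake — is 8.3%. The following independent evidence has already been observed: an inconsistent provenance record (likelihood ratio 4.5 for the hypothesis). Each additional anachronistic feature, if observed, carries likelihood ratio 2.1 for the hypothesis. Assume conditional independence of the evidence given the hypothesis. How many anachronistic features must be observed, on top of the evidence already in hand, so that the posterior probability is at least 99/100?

Prior odds = 0.083/0.917 = 83/917.
Bayes factor of the evidence already in hand = 4.5.
Odds after that evidence = (83/917) × 4.5 = 747/1834.
Target odds = 0.99/0.01 = 99.
Need 2.1ⁿ ≥ 99 ÷ (747/1834) = 20174/83.
2.1⁷ ≈180.109 falls short of 20174/83 but 2.1⁸ ≈378.229 reaches it, so n = 8.

8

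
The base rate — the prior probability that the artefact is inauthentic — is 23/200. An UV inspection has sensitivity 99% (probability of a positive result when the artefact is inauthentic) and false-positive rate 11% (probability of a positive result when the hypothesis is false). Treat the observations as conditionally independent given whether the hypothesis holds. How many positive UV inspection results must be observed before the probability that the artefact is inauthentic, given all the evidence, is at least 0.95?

Prior odds = 0.115/0.885 = 23/177.
Likelihood ratio of a positive result = 0.99/0.11 = 9.
Target odds: 0.95 ÷ 0.05 = 19.
Need (23/177) × 9ⁿ ≥ 19, i.e. 9ⁿ ≥ 3363/23.
9² = 81 falls short of 3363/23 but 9³ = 729 reaches it, so n = 3.

3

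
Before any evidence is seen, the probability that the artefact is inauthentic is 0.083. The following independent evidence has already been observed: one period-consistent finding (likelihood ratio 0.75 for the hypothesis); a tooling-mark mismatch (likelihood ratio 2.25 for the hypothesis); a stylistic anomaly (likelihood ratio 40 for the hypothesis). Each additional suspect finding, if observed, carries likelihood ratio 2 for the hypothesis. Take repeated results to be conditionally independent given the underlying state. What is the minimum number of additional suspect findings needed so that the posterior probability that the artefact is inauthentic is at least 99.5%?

Prior odds = 0.083/0.917 = 83/917.
Combined Bayes factor of the evidence already in hand = 0.75 × 2.25 × 40 = 67.5.
Odds after that evidence = (83/917) × 67.5 = 11205/1834.
Target odds = 0.995/0.005 = 199.
Need 2ⁿ ≥ 199 ÷ (11205/1834) = 364966/11205.
2⁵ = 32 falls short of 364966/11205 but 2⁶ = 64 reaches it, so n = 6.

6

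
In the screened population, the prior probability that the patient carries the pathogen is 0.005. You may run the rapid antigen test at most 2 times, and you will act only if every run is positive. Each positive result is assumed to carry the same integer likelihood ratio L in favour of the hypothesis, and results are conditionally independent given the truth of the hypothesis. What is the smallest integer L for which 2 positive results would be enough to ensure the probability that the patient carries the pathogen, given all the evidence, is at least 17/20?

Prior odds = 0.005/0.995 = 1/199.
Target odds = 0.85/0.15 = 17/3.
Need L² ≥ 17/3 ÷ (1/199) = 3383/3.
33² = 1089 < 3383/3 ≤ 1156 = 34², so L = 34.

34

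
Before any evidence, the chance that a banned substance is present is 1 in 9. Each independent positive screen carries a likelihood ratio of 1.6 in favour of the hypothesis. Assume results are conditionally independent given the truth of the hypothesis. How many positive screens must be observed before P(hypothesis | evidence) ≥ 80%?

Prior odds = (1/9)/(8/9) = 0.125.
Likelihood ratio per positive screen = 1.6.
Target posterior odds = 0.8/0.2 = 4.
Need 0.125 × 1.6ⁿ ≥ 4, i.e. 1.6ⁿ ≥ 32.
1.6⁷ = 2097152/78125 falls short of 32 but 1.6⁸ = 16777216/390625 reaches it, so n = 8.

8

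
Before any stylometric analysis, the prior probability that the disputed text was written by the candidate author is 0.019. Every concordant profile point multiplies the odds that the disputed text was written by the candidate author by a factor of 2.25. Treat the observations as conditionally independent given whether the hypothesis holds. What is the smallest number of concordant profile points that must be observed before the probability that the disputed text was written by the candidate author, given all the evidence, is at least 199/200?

Prior odds: 0.019 ÷ 0.981 = 19/981.
Likelihood ratio per concordant profile point = 2.25.
Target posterior odds = 0.995/0.005 = 199.
Need (19/981) × 2.25ⁿ ≥ 199, i.e. 2.25ⁿ ≥ 195219/19.
2.25¹¹ ≈7481.83 falls short of 195219/19 but 2.25¹² ≈16834.1 reaches it, so n = 12.

12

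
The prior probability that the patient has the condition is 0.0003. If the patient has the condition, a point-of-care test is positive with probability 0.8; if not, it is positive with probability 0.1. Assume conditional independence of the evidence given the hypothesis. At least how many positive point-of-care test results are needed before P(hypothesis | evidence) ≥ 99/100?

Prior odds = 0.0003/0.9997 = 3/9997.
Likelihood ratio of a positive = 0.8/0.1 = 8.
Target odds: 0.99 ÷ 0.01 = 99.
Need (3/9997) × 8ⁿ ≥ 99, i.e. 8ⁿ ≥ 329901.
8⁶ = 262144 falls short of 329901 but 8⁷ = 2097152 reaches it, so n = 7.

7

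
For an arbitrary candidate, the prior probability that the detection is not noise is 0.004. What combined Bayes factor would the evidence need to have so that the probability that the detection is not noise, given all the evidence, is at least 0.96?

5976

Prior odds = 0.004/0.996 = 1/249.
Target odds = 0.96/0.04 = 24.
Required Bayes factor = 24 ÷ (1/249) = 5976.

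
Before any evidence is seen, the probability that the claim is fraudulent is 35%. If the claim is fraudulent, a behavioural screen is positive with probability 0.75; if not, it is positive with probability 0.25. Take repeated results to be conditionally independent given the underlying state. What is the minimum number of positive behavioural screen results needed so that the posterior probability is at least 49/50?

Prior odds: 0.35 ÷ 0.65 = 7/13.
Likelihood ratio of a positive = 0.75/0.25 = 3.
Target odds: 0.98 ÷ 0.02 = 49.
Require 3ⁿ ≥ 49 ÷ (7/13) = 91.
3⁴ = 81 falls short of 91 but 3⁵ = 243 reaches it, so n = 5.

5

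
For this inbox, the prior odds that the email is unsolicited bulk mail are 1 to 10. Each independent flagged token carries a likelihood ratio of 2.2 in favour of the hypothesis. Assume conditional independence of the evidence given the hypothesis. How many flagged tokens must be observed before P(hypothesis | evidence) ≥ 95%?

7

Prior odds = 0.1.
Likelihood ratio per flagged token = 2.2.
Target odds: 0.95 ÷ 0.05 = 19.
Require 2.2ⁿ ≥ 19 ÷ 0.1 = 190.
2.2⁶ = 1771561/15625 falls short of 190 but 2.2⁷ = 19487171/78125 reaches it, so n = 7.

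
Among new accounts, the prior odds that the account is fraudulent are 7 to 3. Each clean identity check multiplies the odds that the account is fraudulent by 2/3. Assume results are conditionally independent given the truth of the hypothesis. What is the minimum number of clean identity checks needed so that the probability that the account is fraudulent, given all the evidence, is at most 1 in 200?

Prior odds = 7/3.
Likelihood ratio per clean identity check = 2/3.
Target posterior odds = 0.005/0.995 = 1/199.
Require (2/3)ⁿ ≤ 1/199 ÷ (7/3) = 3/1393.
(2/3)¹⁵ = 32768/14348907 is still above 3/1393 but (2/3)¹⁶ = 65536/43046721 is at or below it, so n = 16.

16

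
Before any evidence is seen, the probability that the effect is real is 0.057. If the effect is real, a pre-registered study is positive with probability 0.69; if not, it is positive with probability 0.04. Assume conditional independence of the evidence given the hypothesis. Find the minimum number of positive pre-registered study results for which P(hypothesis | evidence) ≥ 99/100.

3

Prior odds: 0.057 ÷ 0.943 = 57/943.
Likelihood ratio of a positive = 0.69/0.04 = 17.25.
Target odds: 0.99 ÷ 0.01 = 99.
Need (57/943) × 17.25ⁿ ≥ 99, i.e. 17.25ⁿ ≥ 31119/19.
17.25² = 297.5625 falls short of 31119/19 but 17.25³ = 5132.953125 reaches it, so n = 3.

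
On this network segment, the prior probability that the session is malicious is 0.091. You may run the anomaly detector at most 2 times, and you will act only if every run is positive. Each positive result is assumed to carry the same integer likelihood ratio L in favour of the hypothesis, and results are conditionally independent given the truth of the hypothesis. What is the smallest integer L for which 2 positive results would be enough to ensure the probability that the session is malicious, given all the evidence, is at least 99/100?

Prior odds = 0.091/0.909 = 91/909.
Target odds = 0.99/0.01 = 99.
Need L² ≥ 99 ÷ (91/909) = 89991/91.
31² = 961 < 89991/91 ≤ 1024 = 32², so L = 32.

32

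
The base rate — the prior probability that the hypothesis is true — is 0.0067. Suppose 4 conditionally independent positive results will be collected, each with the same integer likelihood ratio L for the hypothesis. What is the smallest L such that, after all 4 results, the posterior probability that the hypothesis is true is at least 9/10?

7

Prior odds = 0.0067/0.9933 = 67/9933.
Target odds = 0.9/0.1 = 9.
Need L⁴ ≥ 9 ÷ (67/9933) = 89397/67.
6⁴ = 1296 < 89397/67 ≤ 2401 = 7⁴, so L = 7.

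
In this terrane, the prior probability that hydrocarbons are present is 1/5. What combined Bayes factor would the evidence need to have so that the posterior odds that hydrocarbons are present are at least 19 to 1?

Prior odds = 0.2/0.8 = 0.25.
Target odds = 19.
Required Bayes factor = 19 ÷ 0.25 = 76.

76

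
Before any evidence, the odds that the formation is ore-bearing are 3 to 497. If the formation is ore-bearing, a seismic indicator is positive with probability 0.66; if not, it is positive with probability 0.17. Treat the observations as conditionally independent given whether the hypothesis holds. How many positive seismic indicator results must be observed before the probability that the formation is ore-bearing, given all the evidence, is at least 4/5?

5

Prior odds = 3/497.
Likelihood ratio of a positive = 0.66/0.17 = 66/17.
Target odds: 0.8 ÷ 0.2 = 4.
Need (3/497) × (66/17)ⁿ ≥ 4, i.e. (66/17)ⁿ ≥ 1988/3.
(66/17)⁴ = 18974736/83521 falls short of 1988/3 but (66/17)⁵ ≈882.013 reaches it, so n = 5.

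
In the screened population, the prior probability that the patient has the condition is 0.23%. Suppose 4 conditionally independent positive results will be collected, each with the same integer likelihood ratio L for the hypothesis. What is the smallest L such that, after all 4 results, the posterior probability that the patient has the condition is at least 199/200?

18

Prior odds = 0.0023/0.9977 = 23/9977.
Target odds = 0.995/0.005 = 199.
Need L⁴ ≥ 199 ÷ (23/9977) = 1985423/23.
17⁴ = 83521 < 1985423/23 ≤ 104976 = 18⁴, so L = 18.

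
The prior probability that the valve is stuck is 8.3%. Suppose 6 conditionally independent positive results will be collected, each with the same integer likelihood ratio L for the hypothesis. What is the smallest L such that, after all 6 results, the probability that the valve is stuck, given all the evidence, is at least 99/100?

4

Prior odds = 0.083/0.917 = 83/917.
Target odds = 0.99/0.01 = 99.
Need L⁶ ≥ 99 ÷ (83/917) = 90783/83.
3⁶ = 729 < 90783/83 ≤ 4096 = 4⁶, so L = 4.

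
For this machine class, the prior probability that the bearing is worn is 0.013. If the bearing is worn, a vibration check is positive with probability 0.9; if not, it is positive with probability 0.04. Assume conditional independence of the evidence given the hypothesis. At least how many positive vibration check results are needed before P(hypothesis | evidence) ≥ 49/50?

Prior odds = 0.013/0.987 = 13/987.
Likelihood ratio of a positive = 0.9/0.04 = 22.5.
Target odds: 0.98 ÷ 0.02 = 49.
Need (13/987) × 22.5ⁿ ≥ 49, i.e. 22.5ⁿ ≥ 48363/13.
22.5² = 506.25 falls short of 48363/13 but 22.5³ = 11390.625 reaches it, so n = 3.

3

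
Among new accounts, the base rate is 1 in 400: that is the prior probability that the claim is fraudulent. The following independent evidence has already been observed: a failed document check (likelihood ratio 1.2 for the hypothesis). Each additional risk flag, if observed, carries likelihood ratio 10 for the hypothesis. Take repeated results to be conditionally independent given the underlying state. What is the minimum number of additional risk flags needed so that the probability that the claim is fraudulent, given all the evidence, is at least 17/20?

4

Prior odds = 0.0025/0.9975 = 1/399.
Bayes factor of the evidence already in hand = 1.2.
Odds after that evidence = (1/399) × 1.2 = 2/665.
Target odds = 0.85/0.15 = 17/3.
Need 10ⁿ ≥ 17/3 ÷ (2/665) = 11305/6.
10³ = 1000 falls short of 11305/6 but 10⁴ = 10000 reaches it, so n = 4.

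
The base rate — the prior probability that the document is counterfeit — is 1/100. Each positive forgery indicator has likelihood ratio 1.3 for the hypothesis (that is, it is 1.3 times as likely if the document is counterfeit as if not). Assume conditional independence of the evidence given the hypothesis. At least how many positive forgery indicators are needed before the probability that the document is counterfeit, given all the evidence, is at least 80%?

23

Prior odds: 0.01 ÷ 0.99 = 1/99.
Likelihood ratio per positive forgery indicator = 1.3.
Target posterior odds = 0.8/0.2 = 4.
Require 1.3ⁿ ≥ 4 ÷ (1/99) = 396.
1.3²² ≈321.184 falls short of 396 but 1.3²³ ≈417.539 reaches it, so n = 23.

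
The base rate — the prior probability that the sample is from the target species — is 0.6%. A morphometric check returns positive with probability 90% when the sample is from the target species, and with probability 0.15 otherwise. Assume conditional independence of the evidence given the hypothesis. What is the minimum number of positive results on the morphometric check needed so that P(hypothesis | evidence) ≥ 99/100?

Prior odds: 0.006 ÷ 0.994 = 3/497.
Likelihood ratio of a positive result = 0.9/0.15 = 6.
Target odds: 0.99 ÷ 0.01 = 99.
Need (3/497) × 6ⁿ ≥ 99, i.e. 6ⁿ ≥ 16401.
6⁵ = 7776 falls short of 16401 but 6⁶ = 46656 reaches it, so n = 6.

6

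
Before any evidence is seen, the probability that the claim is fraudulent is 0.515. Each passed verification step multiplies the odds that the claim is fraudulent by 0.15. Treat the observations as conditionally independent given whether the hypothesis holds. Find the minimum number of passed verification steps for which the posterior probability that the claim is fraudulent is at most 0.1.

2

Prior odds: 0.515 ÷ 0.485 = 103/97.
Likelihood ratio per passed verification step = 0.15.
Target posterior odds = 0.1/0.9 = 1/9.
Need (103/97) × 0.15ⁿ ≤ 1/9, i.e. 0.15ⁿ ≤ 97/927.
0.15¹ = 0.15 is still above 97/927 but 0.15² = 0.0225 is at or below it, so n = 2.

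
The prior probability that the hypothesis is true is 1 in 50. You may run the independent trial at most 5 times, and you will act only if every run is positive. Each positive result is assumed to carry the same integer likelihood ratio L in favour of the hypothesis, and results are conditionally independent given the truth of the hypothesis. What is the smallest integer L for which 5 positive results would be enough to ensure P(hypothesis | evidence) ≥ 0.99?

6

Prior odds = 0.02/0.98 = 1/49.
Target odds = 0.99/0.01 = 99.
Need L⁵ ≥ 99 ÷ (1/49) = 4851.
5⁵ = 3125 < 4851 ≤ 7776 = 6⁵, so L = 6.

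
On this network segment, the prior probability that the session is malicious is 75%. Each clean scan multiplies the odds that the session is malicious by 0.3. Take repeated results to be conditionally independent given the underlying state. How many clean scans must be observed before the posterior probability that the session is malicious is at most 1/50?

Prior odds: 0.75 ÷ 0.25 = 3.
Likelihood ratio per clean scan = 0.3.
Target posterior odds = 0.02/0.98 = 1/49.
Require 0.3ⁿ ≤ 1/49 ÷ 3 = 1/147.
0.3⁴ = 0.0081 is still above 1/147 but 0.3⁵ = 243/100000 is at or below it, so n = 5.

5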